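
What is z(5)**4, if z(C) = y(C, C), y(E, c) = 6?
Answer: 1296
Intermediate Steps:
z(C) = 6
z(5)**4 = 6**4 = 1296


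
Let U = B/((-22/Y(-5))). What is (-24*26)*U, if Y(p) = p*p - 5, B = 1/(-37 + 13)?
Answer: -260/11 ≈ -23.636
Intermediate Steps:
B = -1/24 (B = 1/(-24) = -1/24 ≈ -0.041667)
Y(p) = -5 + p**2 (Y(p) = p**2 - 5 = -5 + p**2)
U = 5/132 (U = -1/(24*((-22/(-5 + (-5)**2)))) = -1/(24*((-22/(-5 + 25)))) = -1/(24*((-22/20))) = -1/(24*((-22*1/20))) = -1/(24*(-11/10)) = -1/24*(-10/11) = 5/132 ≈ 0.037879)
(-24*26)*U = -24*26*(5/132) = -624*5/132 = -260/11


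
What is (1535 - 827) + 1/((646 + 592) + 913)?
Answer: 1522909/2151 ≈ 708.00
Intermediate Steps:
(1535 - 827) + 1/((646 + 592) + 913) = 708 + 1/(1238 + 913) = 708 + 1/2151 = 1522909/2151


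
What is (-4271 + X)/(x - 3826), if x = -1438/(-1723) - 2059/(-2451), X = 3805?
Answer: 1967952018/16150405103 ≈ 0.12185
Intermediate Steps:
x = 7072195/4223073 (x = -1438*(-1/1723) - 2059*(-1/2451) = 1438/1723 + 2059/2451 = 7072195/4223073 ≈ 1.6747)
(-4271 + X)/(x - 3826) = (-4271 + 3805)/(7072195/4223073 - 3826) = -466/(-16150405103/4223073) = -466*(-4223073/16150405103) = 1967952018/16150405103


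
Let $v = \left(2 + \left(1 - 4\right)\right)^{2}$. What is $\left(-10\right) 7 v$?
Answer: $-70$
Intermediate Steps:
$v = 1$ ($v = \left(2 - 3\right)^{2} = \left(-1\right)^{2} = 1$)
$\left(-10\right) 7 v = \left(-10\right) 7 \cdot 1 = \left(-70\right) 1 = -70$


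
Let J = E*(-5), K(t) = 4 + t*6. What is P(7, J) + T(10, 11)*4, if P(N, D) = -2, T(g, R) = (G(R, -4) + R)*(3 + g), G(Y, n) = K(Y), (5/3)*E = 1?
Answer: 4210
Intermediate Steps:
E = ⅗ (E = (⅗)*1 = ⅗ ≈ 0.60000)
K(t) = 4 + 6*t
J = -3 (J = (⅗)*(-5) = -3)
G(Y, n) = 4 + 6*Y
T(g, R) = (3 + g)*(4 + 7*R) (T(g, R) = ((4 + 6*R) + R)*(3 + g) = (4 + 7*R)*(3 + g) = (3 + g)*(4 + 7*R))
P(7, J) + T(10, 11)*4 = -2 + (12 + 4*10 + 21*11 + 7*11*10)*4 = -2 + (12 + 40 + 231 + 770)*4 = -2 + 1053*4 = -2 + 4212 = 4210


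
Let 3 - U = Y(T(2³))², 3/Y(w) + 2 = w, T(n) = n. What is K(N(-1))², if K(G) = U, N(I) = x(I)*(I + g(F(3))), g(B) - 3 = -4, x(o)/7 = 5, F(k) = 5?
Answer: 121/16 ≈ 7.5625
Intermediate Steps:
Y(w) = 3/(-2 + w)
U = 11/4 (U = 3 - (3/(-2 + 2³))² = 3 - (3/(-2 + 8))² = 3 - (3/6)² = 3 - (3*(⅙))² = 3 - (½)² = 3 - 1*¼ = 3 - ¼ = 11/4 ≈ 2.7500)
x(o) = 35 (x(o) = 7*5 = 35)
g(B) = -1 (g(B) = 3 - 4 = -1)
N(I) = -35 + 35*I (N(I) = 35*(I - 1) = 35*(-1 + I) = -35 + 35*I)
K(G) = 11/4
K(N(-1))² = (11/4)² = 121/16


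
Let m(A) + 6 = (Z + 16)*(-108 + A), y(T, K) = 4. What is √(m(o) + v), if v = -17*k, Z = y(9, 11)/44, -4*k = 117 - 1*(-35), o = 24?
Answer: 2*I*√21527/11 ≈ 26.677*I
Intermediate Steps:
k = -38 (k = -(117 - 1*(-35))/4 = -(117 + 35)/4 = -¼*152 = -38)
Z = 1/11 (Z = 4/44 = 4*(1/44) = 1/11 ≈ 0.090909)
m(A) = -19182/11 + 177*A/11 (m(A) = -6 + (1/11 + 16)*(-108 + A) = -6 + 177*(-108 + A)/11 = -6 + (-19116/11 + 177*A/11) = -19182/11 + 177*A/11)
v = 646 (v = -17*(-38) = 646)
√(m(o) + v) = √((-19182/11 + (177/11)*24) + 646) = √((-19182/11 + 4248/11) + 646) = √(-14934/11 + 646) = √(-7828/11) = 2*I*√21527/11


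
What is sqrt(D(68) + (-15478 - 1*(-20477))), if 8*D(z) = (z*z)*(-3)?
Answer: sqrt(3265) ≈ 57.140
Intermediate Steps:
D(z) = -3*z**2/8 (D(z) = ((z*z)*(-3))/8 = (z**2*(-3))/8 = (-3*z**2)/8 = -3*z**2/8)
sqrt(D(68) + (-15478 - 1*(-20477))) = sqrt(-3/8*68**2 + (-15478 - 1*(-20477))) = sqrt(-3/8*4624 + (-15478 + 20477)) = sqrt(-1734 + 4999) = sqrt(3265)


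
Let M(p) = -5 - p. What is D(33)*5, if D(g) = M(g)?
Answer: -190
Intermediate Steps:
D(g) = -5 - g
D(33)*5 = (-5 - 1*33)*5 = (-5 - 33)*5 = -38*5 = -190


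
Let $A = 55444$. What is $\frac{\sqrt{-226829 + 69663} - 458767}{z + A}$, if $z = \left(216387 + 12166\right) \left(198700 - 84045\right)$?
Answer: $- \frac{458767}{26204799659} + \frac{i \sqrt{157166}}{26204799659} \approx -1.7507 \cdot 10^{-5} + 1.5129 \cdot 10^{-8} i$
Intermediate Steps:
$z = 26204744215$ ($z = 228553 \cdot 114655 = 26204744215$)
$\frac{\sqrt{-226829 + 69663} - 458767}{z + A} = \frac{\sqrt{-226829 + 69663} - 458767}{26204744215 + 55444} = \frac{\sqrt{-157166} - 458767}{26204799659} = \left(i \sqrt{157166} - 458767\right) \frac{1}{26204799659} = \left(-458767 + i \sqrt{157166}\right) \frac{1}{26204799659} = - \frac{458767}{26204799659} + \frac{i \sqrt{157166}}{26204799659}$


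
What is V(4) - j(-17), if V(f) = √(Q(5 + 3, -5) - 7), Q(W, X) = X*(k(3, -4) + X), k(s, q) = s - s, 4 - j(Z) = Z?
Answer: -21 + 3*√2 ≈ -16.757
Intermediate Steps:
j(Z) = 4 - Z
k(s, q) = 0
Q(W, X) = X² (Q(W, X) = X*(0 + X) = X*X = X²)
V(f) = 3*√2 (V(f) = √((-5)² - 7) = √(25 - 7) = √18 = 3*√2)
V(4) - j(-17) = 3*√2 - (4 - 1*(-17)) = 3*√2 - (4 + 17) = 3*√2 - 1*21 = 3*√2 - 21 = -21 + 3*√2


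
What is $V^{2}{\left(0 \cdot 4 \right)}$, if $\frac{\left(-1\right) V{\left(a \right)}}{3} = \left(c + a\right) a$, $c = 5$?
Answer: $0$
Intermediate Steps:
$V{\left(a \right)} = - 3 a \left(5 + a\right)$ ($V{\left(a \right)} = - 3 \left(5 + a\right) a = - 3 a \left(5 + a\right)$)
$V^{2}{\left(0 \cdot 4 \right)} = \left(- 3 \cdot 0 \cdot 4 \left(5 + 0 \cdot 4\right)\right)^{2} = \left(\left(-3\right) 0 \left(5 + 0\right)\right)^{2} = \left(\left(-3\right) 0 \cdot 5\right)^{2} = 0^{2} = 0$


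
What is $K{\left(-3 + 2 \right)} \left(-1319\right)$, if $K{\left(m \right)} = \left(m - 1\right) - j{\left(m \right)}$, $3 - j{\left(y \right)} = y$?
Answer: $7914$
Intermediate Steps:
$j{\left(y \right)} = 3 - y$
$K{\left(m \right)} = -4 + 2 m$ ($K{\left(m \right)} = \left(m - 1\right) - \left(3 - m\right) = \left(m - 1\right) + \left(-3 + m\right) = \left(-1 + m\right) + \left(-3 + m\right) = -4 + 2 m$)
$K{\left(-3 + 2 \right)} \left(-1319\right) = \left(-4 + 2 \left(-3 + 2\right)\right) \left(-1319\right) = \left(-4 + 2 \left(-1\right)\right) \left(-1319\right) = \left(-4 - 2\right) \left(-1319\right) = \left(-6\right) \left(-1319\right) = 7914$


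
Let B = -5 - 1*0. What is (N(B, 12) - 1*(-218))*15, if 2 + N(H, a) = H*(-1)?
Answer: 3315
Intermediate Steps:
B = -5 (B = -5 + 0 = -5)
N(H, a) = -2 - H (N(H, a) = -2 + H*(-1) = -2 - H)
(N(B, 12) - 1*(-218))*15 = ((-2 - 1*(-5)) - 1*(-218))*15 = ((-2 + 5) + 218)*15 = (3 + 218)*15 = 221*15 = 3315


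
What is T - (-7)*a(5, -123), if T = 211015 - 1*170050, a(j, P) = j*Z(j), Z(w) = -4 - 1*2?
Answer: 40755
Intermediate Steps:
Z(w) = -6 (Z(w) = -4 - 2 = -6)
a(j, P) = -6*j (a(j, P) = j*(-6) = -6*j)
T = 40965 (T = 211015 - 170050 = 40965)
T - (-7)*a(5, -123) = 40965 - (-7)*(-6*5) = 40965 - (-7)*(-30) = 40965 - 1*210 = 40965 - 210 = 40755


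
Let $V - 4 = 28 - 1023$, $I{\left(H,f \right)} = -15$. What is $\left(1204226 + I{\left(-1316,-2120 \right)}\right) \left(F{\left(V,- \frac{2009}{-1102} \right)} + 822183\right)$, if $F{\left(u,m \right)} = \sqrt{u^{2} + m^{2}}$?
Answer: $990081812613 + \frac{1204211 \sqrt{1192647130805}}{1102} \approx 9.9128 \cdot 10^{11}$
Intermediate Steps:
$V = -991$ ($V = 4 + \left(28 - 1023\right) = 4 - 995 = -991$)
$F{\left(u,m \right)} = \sqrt{m^{2} + u^{2}}$
$\left(1204226 + I{\left(-1316,-2120 \right)}\right) \left(F{\left(V,- \frac{2009}{-1102} \right)} + 822183\right) = \left(1204226 - 15\right) \left(\sqrt{\left(- \frac{2009}{-1102}\right)^{2} + \left(-991\right)^{2}} + 822183\right) = 1204211 \left(\sqrt{\left(\left(-2009\right) \left(- \frac{1}{1102}\right)\right)^{2} + 982081} + 822183\right) = 1204211 \left(\sqrt{\left(\frac{2009}{1102}\right)^{2} + 982081} + 822183\right) = 1204211 \left(\sqrt{\frac{4036081}{1214404} + 982081} + 822183\right) = 1204211 \left(\sqrt{\frac{1192647130805}{1214404}} + 822183\right) = 1204211 \left(\frac{\sqrt{1192647130805}}{1102} + 822183\right) = 1204211 \left(822183 + \frac{\sqrt{1192647130805}}{1102}\right) = 990081812613 + \frac{1204211 \sqrt{1192647130805}}{1102}$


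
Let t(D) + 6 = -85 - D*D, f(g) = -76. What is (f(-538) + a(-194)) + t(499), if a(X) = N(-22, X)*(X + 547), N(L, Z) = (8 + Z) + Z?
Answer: -383308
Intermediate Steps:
N(L, Z) = 8 + 2*Z
t(D) = -91 - D² (t(D) = -6 + (-85 - D*D) = -6 + (-85 - D²) = -91 - D²)
a(X) = (8 + 2*X)*(547 + X) (a(X) = (8 + 2*X)*(X + 547) = (8 + 2*X)*(547 + X))
(f(-538) + a(-194)) + t(499) = (-76 + 2*(4 - 194)*(547 - 194)) + (-91 - 1*499²) = (-76 + 2*(-190)*353) + (-91 - 1*249001) = (-76 - 134140) + (-91 - 249001) = -134216 - 249092 = -383308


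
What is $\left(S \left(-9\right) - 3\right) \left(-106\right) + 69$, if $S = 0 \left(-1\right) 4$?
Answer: $387$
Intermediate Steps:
$S = 0$ ($S = 0 \cdot 4 = 0$)
$\left(S \left(-9\right) - 3\right) \left(-106\right) + 69 = \left(0 \left(-9\right) - 3\right) \left(-106\right) + 69 = \left(0 - 3\right) \left(-106\right) + 69 = \left(-3\right) \left(-106\right) + 69 = 318 + 69 = 387$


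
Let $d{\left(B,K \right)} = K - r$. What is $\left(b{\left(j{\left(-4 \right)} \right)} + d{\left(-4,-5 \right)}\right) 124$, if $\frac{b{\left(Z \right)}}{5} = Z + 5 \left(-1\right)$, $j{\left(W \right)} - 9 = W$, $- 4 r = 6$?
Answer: $-434$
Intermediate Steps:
$r = - \frac{3}{2}$ ($r = \left(- \frac{1}{4}\right) 6 = - \frac{3}{2} \approx -1.5$)
$j{\left(W \right)} = 9 + W$
$d{\left(B,K \right)} = \frac{3}{2} + K$ ($d{\left(B,K \right)} = K - - \frac{3}{2} = K + \frac{3}{2} = \frac{3}{2} + K$)
$b{\left(Z \right)} = -25 + 5 Z$ ($b{\left(Z \right)} = 5 \left(Z + 5 \left(-1\right)\right) = 5 \left(Z - 5\right) = 5 \left(-5 + Z\right) = -25 + 5 Z$)
$\left(b{\left(j{\left(-4 \right)} \right)} + d{\left(-4,-5 \right)}\right) 124 = \left(\left(-25 + 5 \left(9 - 4\right)\right) + \left(\frac{3}{2} - 5\right)\right) 124 = \left(\left(-25 + 5 \cdot 5\right) - \frac{7}{2}\right) 124 = \left(\left(-25 + 25\right) - \frac{7}{2}\right) 124 = \left(0 - \frac{7}{2}\right) 124 = \left(- \frac{7}{2}\right) 124 = -434$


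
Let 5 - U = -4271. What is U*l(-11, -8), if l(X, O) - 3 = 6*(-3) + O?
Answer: -98348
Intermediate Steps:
U = 4276 (U = 5 - 1*(-4271) = 5 + 4271 = 4276)
l(X, O) = -15 + O (l(X, O) = 3 + (6*(-3) + O) = 3 + (-18 + O) = -15 + O)
U*l(-11, -8) = 4276*(-15 - 8) = 4276*(-23) = -98348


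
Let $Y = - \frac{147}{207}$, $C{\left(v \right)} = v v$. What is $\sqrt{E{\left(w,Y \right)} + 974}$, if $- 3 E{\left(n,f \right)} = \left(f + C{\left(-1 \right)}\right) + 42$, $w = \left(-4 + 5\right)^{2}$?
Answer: $\frac{10 \sqrt{45701}}{69} \approx 30.982$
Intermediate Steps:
$C{\left(v \right)} = v^{2}$
$Y = - \frac{49}{69}$ ($Y = \left(-147\right) \frac{1}{207} = - \frac{49}{69} \approx -0.71014$)
$w = 1$ ($w = 1^{2} = 1$)
$E{\left(n,f \right)} = - \frac{43}{3} - \frac{f}{3}$ ($E{\left(n,f \right)} = - \frac{\left(f + \left(-1\right)^{2}\right) + 42}{3} = - \frac{\left(f + 1\right) + 42}{3} = - \frac{\left(1 + f\right) + 42}{3} = - \frac{43 + f}{3} = - \frac{43}{3} - \frac{f}{3}$)
$\sqrt{E{\left(w,Y \right)} + 974} = \sqrt{\left(- \frac{43}{3} - - \frac{49}{207}\right) + 974} = \sqrt{\left(- \frac{43}{3} + \frac{49}{207}\right) + 974} = \sqrt{- \frac{2918}{207} + 974} = \sqrt{\frac{198700}{207}} = \frac{10 \sqrt{45701}}{69}$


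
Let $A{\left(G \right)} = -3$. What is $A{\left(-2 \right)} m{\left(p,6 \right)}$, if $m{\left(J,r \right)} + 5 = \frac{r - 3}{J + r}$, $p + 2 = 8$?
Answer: $\frac{57}{4} \approx 14.25$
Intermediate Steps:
$p = 6$ ($p = -2 + 8 = 6$)
$m{\left(J,r \right)} = -5 + \frac{-3 + r}{J + r}$ ($m{\left(J,r \right)} = -5 + \frac{r - 3}{J + r} = -5 + \frac{-3 + r}{J + r}$)
$A{\left(-2 \right)} m{\left(p,6 \right)} = - 3 \frac{-3 - 30 - 24}{6 + 6} = - 3 \frac{-3 - 30 - 24}{12} = - 3 \cdot \frac{1}{12} \left(-57\right) = \left(-3\right) \left(- \frac{19}{4}\right) = \frac{57}{4}$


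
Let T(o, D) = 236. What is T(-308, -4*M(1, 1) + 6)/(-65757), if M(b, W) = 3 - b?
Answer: -236/65757 ≈ -0.0035890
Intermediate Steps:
T(-308, -4*M(1, 1) + 6)/(-65757) = 236/(-65757) = 236*(-1/65757) = -236/65757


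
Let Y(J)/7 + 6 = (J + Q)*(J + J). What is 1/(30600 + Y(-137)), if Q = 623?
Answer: -1/901590 ≈ -1.1092e-6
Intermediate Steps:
Y(J) = -42 + 14*J*(623 + J) (Y(J) = -42 + 7*((J + 623)*(J + J)) = -42 + 7*((623 + J)*(2*J)) = -42 + 7*(2*J*(623 + J)) = -42 + 14*J*(623 + J))
1/(30600 + Y(-137)) = 1/(30600 + (-42 + 14*(-137)² + 8722*(-137))) = 1/(30600 + (-42 + 14*18769 - 1194914)) = 1/(30600 + (-42 + 262766 - 1194914)) = 1/(30600 - 932190) = 1/(-901590) = -1/901590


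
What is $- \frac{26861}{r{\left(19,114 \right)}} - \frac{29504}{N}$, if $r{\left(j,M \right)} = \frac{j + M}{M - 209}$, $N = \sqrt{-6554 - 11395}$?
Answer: $\frac{134305}{7} + \frac{29504 i \sqrt{17949}}{17949} \approx 19186.0 + 220.22 i$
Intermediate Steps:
$N = i \sqrt{17949}$ ($N = \sqrt{-17949} = i \sqrt{17949} \approx 133.97 i$)
$r{\left(j,M \right)} = \frac{M + j}{-209 + M}$
$- \frac{26861}{r{\left(19,114 \right)}} - \frac{29504}{N} = - \frac{26861}{\frac{1}{-209 + 114} \left(114 + 19\right)} - \frac{29504}{i \sqrt{17949}} = - \frac{26861}{\frac{1}{-95} \cdot 133} - 29504 \left(- \frac{i \sqrt{17949}}{17949}\right) = - \frac{26861}{\left(- \frac{1}{95}\right) 133} + \frac{29504 i \sqrt{17949}}{17949} = - \frac{26861}{- \frac{7}{5}} + \frac{29504 i \sqrt{17949}}{17949} = \left(-26861\right) \left(- \frac{5}{7}\right) + \frac{29504 i \sqrt{17949}}{17949} = \frac{134305}{7} + \frac{29504 i \sqrt{17949}}{17949}$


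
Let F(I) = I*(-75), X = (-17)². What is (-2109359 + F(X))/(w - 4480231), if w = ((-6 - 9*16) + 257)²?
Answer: 1065517/2234391 ≈ 0.47687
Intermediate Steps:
X = 289
w = 11449 (w = ((-6 - 144) + 257)² = (-150 + 257)² = 107² = 11449)
F(I) = -75*I
(-2109359 + F(X))/(w - 4480231) = (-2109359 - 75*289)/(11449 - 4480231) = (-2109359 - 21675)/(-4468782) = -2131034*(-1/4468782) = 1065517/2234391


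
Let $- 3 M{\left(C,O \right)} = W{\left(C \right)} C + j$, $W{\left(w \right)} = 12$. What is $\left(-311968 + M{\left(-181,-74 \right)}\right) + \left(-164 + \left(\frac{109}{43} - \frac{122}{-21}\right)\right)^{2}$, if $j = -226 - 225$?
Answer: $- \frac{233912305394}{815409} \approx -2.8687 \cdot 10^{5}$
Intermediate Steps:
$j = -451$ ($j = -226 - 225 = -451$)
$M{\left(C,O \right)} = \frac{451}{3} - 4 C$ ($M{\left(C,O \right)} = - \frac{12 C - 451}{3} = - \frac{-451 + 12 C}{3} = \frac{451}{3} - 4 C$)
$\left(-311968 + M{\left(-181,-74 \right)}\right) + \left(-164 + \left(\frac{109}{43} - \frac{122}{-21}\right)\right)^{2} = \left(-311968 + \left(\frac{451}{3} - -724\right)\right) + \left(-164 + \left(\frac{109}{43} - \frac{122}{-21}\right)\right)^{2} = \left(-311968 + \left(\frac{451}{3} + 724\right)\right) + \left(-164 + \left(109 \cdot \frac{1}{43} - - \frac{122}{21}\right)\right)^{2} = \left(-311968 + \frac{2623}{3}\right) + \left(-164 + \left(\frac{109}{43} + \frac{122}{21}\right)\right)^{2} = - \frac{933281}{3} + \left(-164 + \frac{7535}{903}\right)^{2} = - \frac{933281}{3} + \left(- \frac{140557}{903}\right)^{2} = - \frac{933281}{3} + \frac{19756270249}{815409} = - \frac{233912305394}{815409}$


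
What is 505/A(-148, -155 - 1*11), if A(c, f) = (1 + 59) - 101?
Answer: -505/41 ≈ -12.317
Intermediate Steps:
A(c, f) = -41 (A(c, f) = 60 - 101 = -41)
505/A(-148, -155 - 1*11) = 505/(-41) = 505*(-1/41) = -505/41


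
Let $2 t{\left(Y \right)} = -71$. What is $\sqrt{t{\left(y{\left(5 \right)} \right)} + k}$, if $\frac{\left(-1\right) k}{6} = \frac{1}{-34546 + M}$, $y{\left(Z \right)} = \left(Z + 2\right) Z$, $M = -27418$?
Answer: $\frac{i \sqrt{8518950139}}{15491} \approx 5.9582 i$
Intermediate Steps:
$y{\left(Z \right)} = Z \left(2 + Z\right)$ ($y{\left(Z \right)} = \left(2 + Z\right) Z = Z \left(2 + Z\right)$)
$t{\left(Y \right)} = - \frac{71}{2}$ ($t{\left(Y \right)} = \frac{1}{2} \left(-71\right) = - \frac{71}{2}$)
$k = \frac{3}{30982}$ ($k = - \frac{6}{-34546 - 27418} = - \frac{6}{-61964} = \left(-6\right) \left(- \frac{1}{61964}\right) = \frac{3}{30982} \approx 9.683 \cdot 10^{-5}$)
$\sqrt{t{\left(y{\left(5 \right)} \right)} + k} = \sqrt{- \frac{71}{2} + \frac{3}{30982}} = \sqrt{- \frac{549929}{15491}} = \frac{i \sqrt{8518950139}}{15491}$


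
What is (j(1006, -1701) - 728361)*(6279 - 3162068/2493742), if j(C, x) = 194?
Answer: -5699743193969825/1246871 ≈ -4.5712e+9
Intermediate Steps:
(j(1006, -1701) - 728361)*(6279 - 3162068/2493742) = (194 - 728361)*(6279 - 3162068/2493742) = -728167*(6279 - 3162068*1/2493742) = -728167*(6279 - 1581034/1246871) = -728167*7827521975/1246871 = -5699743193969825/1246871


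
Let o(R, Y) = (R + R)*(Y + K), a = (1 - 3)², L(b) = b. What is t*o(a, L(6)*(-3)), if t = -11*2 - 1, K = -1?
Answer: 3496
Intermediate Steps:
t = -23 (t = -22 - 1 = -23)
a = 4 (a = (-2)² = 4)
o(R, Y) = 2*R*(-1 + Y) (o(R, Y) = (R + R)*(Y - 1) = (2*R)*(-1 + Y) = 2*R*(-1 + Y))
t*o(a, L(6)*(-3)) = -46*4*(-1 + 6*(-3)) = -46*4*(-1 - 18) = -46*4*(-19) = -23*(-152) = 3496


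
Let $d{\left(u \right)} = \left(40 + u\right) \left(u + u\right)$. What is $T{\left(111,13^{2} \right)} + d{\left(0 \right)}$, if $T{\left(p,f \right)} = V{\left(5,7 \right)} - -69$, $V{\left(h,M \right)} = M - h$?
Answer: $71$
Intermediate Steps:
$d{\left(u \right)} = 2 u \left(40 + u\right)$ ($d{\left(u \right)} = \left(40 + u\right) 2 u = 2 u \left(40 + u\right)$)
$T{\left(p,f \right)} = 71$ ($T{\left(p,f \right)} = \left(7 - 5\right) - -69 = \left(7 - 5\right) + 69 = 2 + 69 = 71$)
$T{\left(111,13^{2} \right)} + d{\left(0 \right)} = 71 + 2 \cdot 0 \left(40 + 0\right) = 71 + 2 \cdot 0 \cdot 40 = 71 + 0 = 71$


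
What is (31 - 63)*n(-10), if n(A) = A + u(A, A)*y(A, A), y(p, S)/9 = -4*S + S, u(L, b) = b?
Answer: 86720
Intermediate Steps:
y(p, S) = -27*S (y(p, S) = 9*(-4*S + S) = 9*(-3*S) = -27*S)
n(A) = A - 27*A² (n(A) = A + A*(-27*A) = A - 27*A²)
(31 - 63)*n(-10) = (31 - 63)*(-10*(1 - 27*(-10))) = -(-320)*(1 + 270) = -(-320)*271 = -32*(-2710) = 86720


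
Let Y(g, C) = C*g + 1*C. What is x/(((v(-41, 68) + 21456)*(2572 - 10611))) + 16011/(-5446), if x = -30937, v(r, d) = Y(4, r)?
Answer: -2735099345777/930377152894 ≈ -2.9398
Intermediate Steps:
Y(g, C) = C + C*g (Y(g, C) = C*g + C = C + C*g)
v(r, d) = 5*r (v(r, d) = r*(1 + 4) = r*5 = 5*r)
x/(((v(-41, 68) + 21456)*(2572 - 10611))) + 16011/(-5446) = -30937*1/((2572 - 10611)*(5*(-41) + 21456)) + 16011/(-5446) = -30937*(-1/(8039*(-205 + 21456))) + 16011*(-1/5446) = -30937/(21251*(-8039)) - 16011/5446 = -30937/(-170836789) - 16011/5446 = -30937*(-1/170836789) - 16011/5446 = 30937/170836789 - 16011/5446 = -2735099345777/930377152894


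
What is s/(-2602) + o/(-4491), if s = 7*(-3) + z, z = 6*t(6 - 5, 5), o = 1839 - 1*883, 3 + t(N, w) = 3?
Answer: -2393201/11685582 ≈ -0.20480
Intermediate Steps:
t(N, w) = 0 (t(N, w) = -3 + 3 = 0)
o = 956 (o = 1839 - 883 = 956)
z = 0 (z = 6*0 = 0)
s = -21 (s = 7*(-3) + 0 = -21 + 0 = -21)
s/(-2602) + o/(-4491) = -21/(-2602) + 956/(-4491) = -21*(-1/2602) + 956*(-1/4491) = 21/2602 - 956/4491 = -2393201/11685582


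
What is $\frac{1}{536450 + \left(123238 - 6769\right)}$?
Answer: $\frac{1}{652919} \approx 1.5316 \cdot 10^{-6}$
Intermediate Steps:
$\frac{1}{536450 + \left(123238 - 6769\right)} = \frac{1}{536450 + 116469} = \frac{1}{652919}$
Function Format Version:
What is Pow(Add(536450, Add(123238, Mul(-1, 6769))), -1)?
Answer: Rational(1, 652919) ≈ 1.5316e-6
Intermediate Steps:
Pow(Add(536450, Add(123238, Mul(-1, 6769))), -1) = Pow(Add(536450, Add(123238, -6769)), -1) = Pow(Add(536450, 116469), -1) = Pow(652919, -1) = Rational(1, 652919)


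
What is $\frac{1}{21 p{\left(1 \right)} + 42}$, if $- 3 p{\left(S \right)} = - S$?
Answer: $\frac{1}{49} \approx 0.020408$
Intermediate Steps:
$p{\left(S \right)} = \frac{S}{3}$ ($p{\left(S \right)} = - \frac{\left(-1\right) S}{3} = \frac{S}{3}$)
$\frac{1}{21 p{\left(1 \right)} + 42} = \frac{1}{21 \cdot \frac{1}{3} \cdot 1 + 42} = \frac{1}{21 \cdot \frac{1}{3} + 42} = \frac{1}{7 + 42} = \frac{1}{49}$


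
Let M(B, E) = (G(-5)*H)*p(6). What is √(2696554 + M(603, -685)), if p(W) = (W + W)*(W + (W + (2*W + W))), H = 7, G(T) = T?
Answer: √2683954 ≈ 1638.3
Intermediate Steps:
p(W) = 10*W² (p(W) = (2*W)*(W + (W + 3*W)) = (2*W)*(W + 4*W) = (2*W)*(5*W) = 10*W²)
M(B, E) = -12600 (M(B, E) = (-5*7)*(10*6²) = -350*36 = -35*360 = -12600)
√(2696554 + M(603, -685)) = √(2696554 - 12600) = √2683954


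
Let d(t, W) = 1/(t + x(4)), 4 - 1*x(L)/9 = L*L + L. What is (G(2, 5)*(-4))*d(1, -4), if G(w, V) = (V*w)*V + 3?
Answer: 212/143 ≈ 1.4825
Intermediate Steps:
x(L) = 36 - 9*L - 9*L² (x(L) = 36 - 9*(L*L + L) = 36 - 9*(L² + L) = 36 - 9*(L + L²) = 36 + (-9*L - 9*L²) = 36 - 9*L - 9*L²)
d(t, W) = 1/(-144 + t) (d(t, W) = 1/(t + (36 - 9*4 - 9*4²)) = 1/(t + (36 - 36 - 9*16)) = 1/(t + (36 - 36 - 144)) = 1/(t - 144) = 1/(-144 + t))
G(w, V) = 3 + w*V² (G(w, V) = w*V² + 3 = 3 + w*V²)
(G(2, 5)*(-4))*d(1, -4) = ((3 + 2*5²)*(-4))/(-144 + 1) = ((3 + 2*25)*(-4))/(-143) = ((3 + 50)*(-4))*(-1/143) = (53*(-4))*(-1/143) = -212*(-1/143) = 212/143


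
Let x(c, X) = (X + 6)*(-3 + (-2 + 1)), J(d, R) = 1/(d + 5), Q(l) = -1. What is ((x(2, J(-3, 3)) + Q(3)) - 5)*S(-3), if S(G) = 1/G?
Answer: 32/3 ≈ 10.667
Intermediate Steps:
J(d, R) = 1/(5 + d)
x(c, X) = -24 - 4*X (x(c, X) = (6 + X)*(-3 - 1) = (6 + X)*(-4) = -24 - 4*X)
((x(2, J(-3, 3)) + Q(3)) - 5)*S(-3) = (((-24 - 4/(5 - 3)) - 1) - 5)/(-3) = (((-24 - 4/2) - 1) - 5)*(-1/3) = (((-24 - 4*1/2) - 1) - 5)*(-1/3) = (((-24 - 2) - 1) - 5)*(-1/3) = ((-26 - 1) - 5)*(-1/3) = (-27 - 5)*(-1/3) = -32*(-1/3) = 32/3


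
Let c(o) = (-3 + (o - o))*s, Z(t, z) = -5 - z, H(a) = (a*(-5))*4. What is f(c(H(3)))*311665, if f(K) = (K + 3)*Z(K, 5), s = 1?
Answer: 0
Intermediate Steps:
H(a) = -20*a (H(a) = -5*a*4 = -20*a)
c(o) = -3 (c(o) = (-3 + (o - o))*1 = (-3 + 0)*1 = -3*1 = -3)
f(K) = -30 - 10*K (f(K) = (K + 3)*(-5 - 1*5) = (3 + K)*(-5 - 5) = (3 + K)*(-10) = -30 - 10*K)
f(c(H(3)))*311665 = (-30 - 10*(-3))*311665 = (-30 + 30)*311665 = 0*311665 = 0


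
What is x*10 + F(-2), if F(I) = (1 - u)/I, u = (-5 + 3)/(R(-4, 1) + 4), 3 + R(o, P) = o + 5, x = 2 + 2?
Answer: 39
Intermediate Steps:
x = 4
R(o, P) = 2 + o (R(o, P) = -3 + (o + 5) = -3 + (5 + o) = 2 + o)
u = -1 (u = (-5 + 3)/((2 - 4) + 4) = -2/(-2 + 4) = -2/2 = -2*½ = -1)
F(I) = 2/I (F(I) = (1 - 1*(-1))/I = (1 + 1)/I = 2/I)
x*10 + F(-2) = 4*10 + 2/(-2) = 40 + 2*(-½) = 40 - 1 = 39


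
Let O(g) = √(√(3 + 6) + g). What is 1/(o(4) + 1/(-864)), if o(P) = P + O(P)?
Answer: 2985120/6711553 - 746496*√7/6711553 ≈ 0.15050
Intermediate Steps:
O(g) = √(3 + g) (O(g) = √(√9 + g) = √(3 + g))
o(P) = P + √(3 + P)
1/(o(4) + 1/(-864)) = 1/((4 + √(3 + 4)) + 1/(-864)) = 1/((4 + √7) - 1/864) = 1/(3455/864 + √7)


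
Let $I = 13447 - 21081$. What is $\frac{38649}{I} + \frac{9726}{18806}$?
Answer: $- \frac{326292405}{71782502} \approx -4.5456$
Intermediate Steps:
$I = -7634$ ($I = 13447 - 21081 = -7634$)
$\frac{38649}{I} + \frac{9726}{18806} = \frac{38649}{-7634} + \frac{9726}{18806} = 38649 \left(- \frac{1}{7634}\right) + 9726 \cdot \frac{1}{18806} = - \frac{38649}{7634} + \frac{4863}{9403} = - \frac{326292405}{71782502}$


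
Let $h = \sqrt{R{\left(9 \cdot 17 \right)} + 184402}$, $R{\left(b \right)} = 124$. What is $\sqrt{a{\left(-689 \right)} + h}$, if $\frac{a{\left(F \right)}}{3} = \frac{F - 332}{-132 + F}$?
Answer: $\frac{\sqrt{2514723 + 674041 \sqrt{184526}}}{821} \approx 20.816$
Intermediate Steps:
$h = \sqrt{184526}$ ($h = \sqrt{124 + 184402} = \sqrt{184526} \approx 429.56$)
$a{\left(F \right)} = \frac{3 \left(-332 + F\right)}{-132 + F}$ ($a{\left(F \right)} = 3 \frac{F - 332}{-132 + F} = 3 \frac{-332 + F}{-132 + F} = \frac{3 \left(-332 + F\right)}{-132 + F}$)
$\sqrt{a{\left(-689 \right)} + h} = \sqrt{\frac{3 \left(-332 - 689\right)}{-132 - 689} + \sqrt{184526}} = \sqrt{3 \frac{1}{-821} \left(-1021\right) + \sqrt{184526}} = \sqrt{3 \left(- \frac{1}{821}\right) \left(-1021\right) + \sqrt{184526}} = \sqrt{\frac{3063}{821} + \sqrt{184526}}$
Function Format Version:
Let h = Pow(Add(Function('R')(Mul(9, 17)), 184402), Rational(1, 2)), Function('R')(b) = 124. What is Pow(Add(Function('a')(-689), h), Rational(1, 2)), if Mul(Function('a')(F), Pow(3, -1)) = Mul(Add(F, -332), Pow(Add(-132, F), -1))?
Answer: Mul(Rational(1, 821), Pow(Add(2514723, Mul(674041, Pow(184526, Rational(1, 2)))), Rational(1, 2))) ≈ 20.816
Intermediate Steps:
h = Pow(184526, Rational(1, 2)) (h = Pow(Add(124, 184402), Rational(1, 2)) = Pow(184526, Rational(1, 2)) ≈ 429.56)
Function('a')(F) = Mul(3, Pow(Add(-132, F), -1), Add(-332, F)) (Function('a')(F) = Mul(3, Mul(Add(F, -332), Pow(Add(-132, F), -1))) = Mul(3, Mul(Add(-332, F), Pow(Add(-132, F), -1))) = Mul(3, Mul(Pow(Add(-132, F), -1), Add(-332, F))) = Mul(3, Pow(Add(-132, F), -1), Add(-332, F)))
Pow(Add(Function('a')(-689), h), Rational(1, 2)) = Pow(Add(Mul(3, Pow(Add(-132, -689), -1), Add(-332, -689)), Pow(184526, Rational(1, 2))), Rational(1, 2)) = Pow(Add(Mul(3, Pow(-821, -1), -1021), Pow(184526, Rational(1, 2))), Rational(1, 2)) = Pow(Add(Mul(3, Rational(-1, 821), -1021), Pow(184526, Rational(1, 2))), Rational(1, 2)) = Pow(Add(Rational(3063, 821), Pow(184526, Rational(1, 2))), Rational(1, 2))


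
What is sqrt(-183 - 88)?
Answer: I*sqrt(271) ≈ 16.462*I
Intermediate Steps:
sqrt(-183 - 88) = sqrt(-271) = I*sqrt(271)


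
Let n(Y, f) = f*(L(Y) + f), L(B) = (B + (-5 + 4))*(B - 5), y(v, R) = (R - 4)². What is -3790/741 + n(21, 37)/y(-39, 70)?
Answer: -746819/358644 ≈ -2.0823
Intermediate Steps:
y(v, R) = (-4 + R)²
L(B) = (-1 + B)*(-5 + B) (L(B) = (B - 1)*(-5 + B) = (-1 + B)*(-5 + B))
n(Y, f) = f*(5 + f + Y² - 6*Y) (n(Y, f) = f*((5 + Y² - 6*Y) + f) = f*(5 + f + Y² - 6*Y))
-3790/741 + n(21, 37)/y(-39, 70) = -3790/741 + (37*(5 + 37 + 21² - 6*21))/((-4 + 70)²) = -3790*1/741 + (37*(5 + 37 + 441 - 126))/(66²) = -3790/741 + (37*357)/4356 = -3790/741 + 13209*(1/4356) = -3790/741 + 4403/1452 = -746819/358644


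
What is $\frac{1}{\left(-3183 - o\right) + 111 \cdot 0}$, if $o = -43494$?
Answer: $\frac{1}{40311} \approx 2.4807 \cdot 10^{-5}$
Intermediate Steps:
$\frac{1}{\left(-3183 - o\right) + 111 \cdot 0} = \frac{1}{\left(-3183 - -43494\right) + 111 \cdot 0} = \frac{1}{\left(-3183 + 43494\right) + 0} = \frac{1}{40311 + 0} = \frac{1}{40311}$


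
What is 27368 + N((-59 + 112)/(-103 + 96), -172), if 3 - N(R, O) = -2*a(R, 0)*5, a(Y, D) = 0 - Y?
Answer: 192127/7 ≈ 27447.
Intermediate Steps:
a(Y, D) = -Y
N(R, O) = 3 - 10*R (N(R, O) = 3 - (-(-2)*R)*5 = 3 - 2*R*5 = 3 - 10*R)
27368 + N((-59 + 112)/(-103 + 96), -172) = 27368 + (3 - 10*(-59 + 112)/(-103 + 96)) = 27368 + (3 - 530/(-7)) = 27368 + (3 - 530*(-1)/7) = 27368 + (3 - 10*(-53/7)) = 27368 + (3 + 530/7) = 27368 + 551/7 = 192127/7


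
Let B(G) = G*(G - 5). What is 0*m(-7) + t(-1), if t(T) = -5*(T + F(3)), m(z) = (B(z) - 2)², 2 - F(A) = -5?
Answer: -30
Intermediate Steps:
B(G) = G*(-5 + G)
F(A) = 7 (F(A) = 2 - 1*(-5) = 2 + 5 = 7)
m(z) = (-2 + z*(-5 + z))² (m(z) = (z*(-5 + z) - 2)² = (-2 + z*(-5 + z))²)
t(T) = -35 - 5*T (t(T) = -5*(T + 7) = -5*(7 + T) = -35 - 5*T)
0*m(-7) + t(-1) = 0*(-2 - 7*(-5 - 7))² + (-35 - 5*(-1)) = 0*(-2 - 7*(-12))² + (-35 + 5) = 0*(-2 + 84)² - 30 = 0*82² - 30 = 0*6724 - 30 = 0 - 30 = -30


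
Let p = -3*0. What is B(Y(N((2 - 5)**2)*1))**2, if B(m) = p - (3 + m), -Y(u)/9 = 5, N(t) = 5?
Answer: 1764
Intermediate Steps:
Y(u) = -45 (Y(u) = -9*5 = -45)
p = 0
B(m) = -3 - m (B(m) = 0 - (3 + m) = 0 + (-3 - m) = -3 - m)
B(Y(N((2 - 5)**2)*1))**2 = (-3 - 1*(-45))**2 = (-3 + 45)**2 = 42**2 = 1764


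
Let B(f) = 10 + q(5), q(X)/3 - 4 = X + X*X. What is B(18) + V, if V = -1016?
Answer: -904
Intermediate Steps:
q(X) = 12 + 3*X + 3*X² (q(X) = 12 + 3*(X + X*X) = 12 + 3*(X + X²) = 12 + (3*X + 3*X²) = 12 + 3*X + 3*X²)
B(f) = 112 (B(f) = 10 + (12 + 3*5 + 3*5²) = 10 + (12 + 15 + 3*25) = 10 + (12 + 15 + 75) = 10 + 102 = 112)
B(18) + V = 112 - 1016 = -904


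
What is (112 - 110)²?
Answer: 4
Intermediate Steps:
(112 - 110)² = 2² = 4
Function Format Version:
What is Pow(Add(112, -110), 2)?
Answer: 4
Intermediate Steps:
Pow(Add(112, -110), 2) = Pow(2, 2) = 4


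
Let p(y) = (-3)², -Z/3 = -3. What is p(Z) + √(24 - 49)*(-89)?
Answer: 9 - 445*I ≈ 9.0 - 445.0*I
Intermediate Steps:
Z = 9 (Z = -3*(-3) = 9)
p(y) = 9
p(Z) + √(24 - 49)*(-89) = 9 + √(24 - 49)*(-89) = 9 + √(-25)*(-89) = 9 + (5*I)*(-89) = 9 - 445*I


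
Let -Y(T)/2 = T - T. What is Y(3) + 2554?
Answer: 2554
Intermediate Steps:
Y(T) = 0 (Y(T) = -2*(T - T) = -2*0 = 0)
Y(3) + 2554 = 0 + 2554 = 2554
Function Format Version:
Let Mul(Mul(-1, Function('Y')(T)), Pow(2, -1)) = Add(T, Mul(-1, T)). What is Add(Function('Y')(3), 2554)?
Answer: 2554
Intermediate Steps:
Function('Y')(T) = 0 (Function('Y')(T) = Mul(-2, Add(T, Mul(-1, T))) = Mul(-2, 0) = 0)
Add(Function('Y')(3), 2554) = Add(0, 2554) = 2554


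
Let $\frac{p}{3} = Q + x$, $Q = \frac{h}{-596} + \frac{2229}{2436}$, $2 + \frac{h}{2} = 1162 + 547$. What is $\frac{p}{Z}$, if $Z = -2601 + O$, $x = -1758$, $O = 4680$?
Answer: $- \frac{213279239}{83844684} \approx -2.5437$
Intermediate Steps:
$h = 3414$ ($h = -4 + 2 \left(1162 + 547\right) = -4 + 2 \cdot 1709 = -4 + 3418 = 3414$)
$Q = - \frac{582335}{120988}$ ($Q = \frac{3414}{-596} + \frac{2229}{2436} = 3414 \left(- \frac{1}{596}\right) + 2229 \cdot \frac{1}{2436} = - \frac{1707}{298} + \frac{743}{812} = - \frac{582335}{120988} \approx -4.8132$)
$Z = 2079$ ($Z = -2601 + 4680 = 2079$)
$p = - \frac{639837717}{120988}$ ($p = 3 \left(- \frac{582335}{120988} - 1758\right) = 3 \left(- \frac{213279239}{120988}\right) = - \frac{639837717}{120988} \approx -5288.4$)
$\frac{p}{Z} = - \frac{639837717}{120988 \cdot 2079} = \left(- \frac{639837717}{120988}\right) \frac{1}{2079} = - \frac{213279239}{83844684}$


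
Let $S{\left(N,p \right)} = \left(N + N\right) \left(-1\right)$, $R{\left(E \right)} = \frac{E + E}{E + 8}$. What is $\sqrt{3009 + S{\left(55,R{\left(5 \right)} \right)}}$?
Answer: $\sqrt{2899} \approx 53.842$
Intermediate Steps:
$R{\left(E \right)} = \frac{2 E}{8 + E}$
$S{\left(N,p \right)} = - 2 N$ ($S{\left(N,p \right)} = 2 N \left(-1\right) = - 2 N$)
$\sqrt{3009 + S{\left(55,R{\left(5 \right)} \right)}} = \sqrt{3009 - 110} = \sqrt{2899}$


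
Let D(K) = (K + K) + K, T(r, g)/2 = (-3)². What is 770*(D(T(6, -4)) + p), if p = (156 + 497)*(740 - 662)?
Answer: 39260760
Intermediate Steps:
T(r, g) = 18 (T(r, g) = 2*(-3)² = 2*9 = 18)
p = 50934 (p = 653*78 = 50934)
D(K) = 3*K (D(K) = 2*K + K = 3*K)
770*(D(T(6, -4)) + p) = 770*(3*18 + 50934) = 770*(54 + 50934) = 770*50988 = 39260760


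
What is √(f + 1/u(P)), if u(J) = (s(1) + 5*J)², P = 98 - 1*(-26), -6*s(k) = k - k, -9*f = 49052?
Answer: I*√18855588791/1860 ≈ 73.826*I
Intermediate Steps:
f = -49052/9 (f = -⅑*49052 = -49052/9 ≈ -5450.2)
s(k) = 0 (s(k) = -(k - k)/6 = -⅙*0 = 0)
P = 124 (P = 98 + 26 = 124)
u(J) = 25*J² (u(J) = (0 + 5*J)² = (5*J)² = 25*J²)
√(f + 1/u(P)) = √(-49052/9 + 1/(25*124²)) = √(-49052/9 + 1/(25*15376)) = √(-49052/9 + 1/384400) = √(-18855588791/3459600) = I*√18855588791/1860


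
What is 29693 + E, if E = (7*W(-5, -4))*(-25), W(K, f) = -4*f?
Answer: 26893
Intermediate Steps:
E = -2800 (E = (7*(-4*(-4)))*(-25) = (7*16)*(-25) = 112*(-25) = -2800)
29693 + E = 29693 - 2800 = 26893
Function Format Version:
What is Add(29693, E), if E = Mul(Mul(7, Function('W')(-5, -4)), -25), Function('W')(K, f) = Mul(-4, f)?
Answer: 26893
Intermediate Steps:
E = -2800 (E = Mul(Mul(7, Mul(-4, -4)), -25) = Mul(Mul(7, 16), -25) = Mul(112, -25) = -2800)
Add(29693, E) = Add(29693, -2800) = 26893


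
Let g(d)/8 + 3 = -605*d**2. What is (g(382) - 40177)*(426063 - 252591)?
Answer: -122525417887392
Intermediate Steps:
g(d) = -24 - 4840*d**2 (g(d) = -24 + 8*(-605*d**2) = -24 - 4840*d**2)
(g(382) - 40177)*(426063 - 252591) = ((-24 - 4840*382**2) - 40177)*(426063 - 252591) = ((-24 - 4840*145924) - 40177)*173472 = ((-24 - 706272160) - 40177)*173472 = (-706272184 - 40177)*173472 = -706312361*173472 = -122525417887392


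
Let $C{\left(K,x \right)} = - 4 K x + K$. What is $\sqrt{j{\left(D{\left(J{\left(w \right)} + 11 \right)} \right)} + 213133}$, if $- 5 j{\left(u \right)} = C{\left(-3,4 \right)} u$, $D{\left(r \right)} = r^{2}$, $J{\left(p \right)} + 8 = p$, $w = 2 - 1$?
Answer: $\sqrt{212989} \approx 461.51$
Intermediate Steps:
$w = 1$
$J{\left(p \right)} = -8 + p$
$C{\left(K,x \right)} = K - 4 K x$ ($C{\left(K,x \right)} = - 4 K x + K = K - 4 K x$)
$j{\left(u \right)} = - 9 u$ ($j{\left(u \right)} = - \frac{- 3 \left(1 - 16\right) u}{5} = - \frac{\left(-3\right) \left(-15\right) u}{5} = - \frac{45 u}{5} = - 9 u$)
$\sqrt{j{\left(D{\left(J{\left(w \right)} + 11 \right)} \right)} + 213133} = \sqrt{- 9 \left(\left(-8 + 1\right) + 11\right)^{2} + 213133} = \sqrt{- 9 \left(-7 + 11\right)^{2} + 213133} = \sqrt{- 9 \cdot 4^{2} + 213133} = \sqrt{\left(-9\right) 16 + 213133} = \sqrt{-144 + 213133} = \sqrt{212989}$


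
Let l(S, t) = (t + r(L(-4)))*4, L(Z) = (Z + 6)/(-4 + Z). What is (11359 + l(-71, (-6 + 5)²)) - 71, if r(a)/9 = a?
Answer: 11283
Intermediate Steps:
L(Z) = (6 + Z)/(-4 + Z)
r(a) = 9*a
l(S, t) = -9 + 4*t (l(S, t) = (t + 9*((6 - 4)/(-4 - 4)))*4 = (t + 9*(2/(-8)))*4 = (t + 9*(-⅛*2))*4 = (t + 9*(-¼))*4 = (t - 9/4)*4 = (-9/4 + t)*4 = -9 + 4*t)
(11359 + l(-71, (-6 + 5)²)) - 71 = (11359 + (-9 + 4*(-6 + 5)²)) - 71 = (11359 + (-9 + 4*(-1)²)) - 71 = (11359 + (-9 + 4*1)) - 71 = (11359 + (-9 + 4)) - 71 = (11359 - 5) - 71 = 11354 - 71 = 11283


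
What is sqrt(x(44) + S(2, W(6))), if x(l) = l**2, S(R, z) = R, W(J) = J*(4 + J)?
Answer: sqrt(1938) ≈ 44.023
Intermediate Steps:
sqrt(x(44) + S(2, W(6))) = sqrt(44**2 + 2) = sqrt(1936 + 2) = sqrt(1938)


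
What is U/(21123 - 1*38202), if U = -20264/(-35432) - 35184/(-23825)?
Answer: -216178661/1802191878075 ≈ -0.00011995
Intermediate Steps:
U = 216178661/105520925 (U = -20264*(-1/35432) - 35184*(-1/23825) = 2533/4429 + 35184/23825 = 216178661/105520925 ≈ 2.0487)
U/(21123 - 1*38202) = 216178661/(105520925*(21123 - 1*38202)) = 216178661/(105520925*(21123 - 38202)) = (216178661/105520925)/(-17079) = (216178661/105520925)*(-1/17079) = -216178661/1802191878075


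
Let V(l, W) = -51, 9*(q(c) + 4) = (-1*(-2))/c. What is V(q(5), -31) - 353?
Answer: -404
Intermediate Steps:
q(c) = -4 + 2/(9*c) (q(c) = -4 + ((-1*(-2))/c)/9 = -4 + (2/c)/9 = -4 + 2/(9*c))
V(q(5), -31) - 353 = -51 - 353 = -404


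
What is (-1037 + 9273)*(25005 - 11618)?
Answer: 110255332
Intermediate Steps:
(-1037 + 9273)*(25005 - 11618) = 8236*13387 = 110255332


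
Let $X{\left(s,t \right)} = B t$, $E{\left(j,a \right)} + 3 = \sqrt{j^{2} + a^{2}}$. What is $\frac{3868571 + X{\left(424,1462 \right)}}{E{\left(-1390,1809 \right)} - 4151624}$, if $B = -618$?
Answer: $- \frac{12309802394485}{17236001542548} - \frac{2965055 \sqrt{5204581}}{17236001542548} \approx -0.71458$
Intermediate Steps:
$E{\left(j,a \right)} = -3 + \sqrt{a^{2} + j^{2}}$ ($E{\left(j,a \right)} = -3 + \sqrt{j^{2} + a^{2}} = -3 + \sqrt{a^{2} + j^{2}}$)
$X{\left(s,t \right)} = - 618 t$
$\frac{3868571 + X{\left(424,1462 \right)}}{E{\left(-1390,1809 \right)} - 4151624} = \frac{3868571 - 903516}{\left(-3 + \sqrt{1809^{2} + \left(-1390\right)^{2}}\right) - 4151624} = \frac{3868571 - 903516}{\left(-3 + \sqrt{3272481 + 1932100}\right) - 4151624} = \frac{2965055}{\left(-3 + \sqrt{5204581}\right) - 4151624} = \frac{2965055}{-4151627 + \sqrt{5204581}}$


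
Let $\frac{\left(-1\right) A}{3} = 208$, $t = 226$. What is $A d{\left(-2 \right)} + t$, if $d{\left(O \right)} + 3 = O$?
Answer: $3346$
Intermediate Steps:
$d{\left(O \right)} = -3 + O$
$A = -624$ ($A = \left(-3\right) 208 = -624$)
$A d{\left(-2 \right)} + t = - 624 \left(-3 - 2\right) + 226 = \left(-624\right) \left(-5\right) + 226 = 3120 + 226 = 3346$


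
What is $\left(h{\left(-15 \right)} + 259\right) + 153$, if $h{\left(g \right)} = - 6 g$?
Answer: $502$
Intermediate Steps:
$\left(h{\left(-15 \right)} + 259\right) + 153 = \left(\left(-6\right) \left(-15\right) + 259\right) + 153 = \left(90 + 259\right) + 153 = 349 + 153 = 502$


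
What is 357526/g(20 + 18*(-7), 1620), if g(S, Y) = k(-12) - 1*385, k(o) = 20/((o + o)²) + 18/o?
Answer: -51483744/55651 ≈ -925.12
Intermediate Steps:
k(o) = 5/o² + 18/o (k(o) = 20/((2*o)²) + 18/o = 20/((4*o²)) + 18/o = 20*(1/(4*o²)) + 18/o = 5/o² + 18/o)
g(S, Y) = -55651/144 (g(S, Y) = (5 + 18*(-12))/(-12)² - 1*385 = (5 - 216)/144 - 385 = (1/144)*(-211) - 385 = -211/144 - 385 = -55651/144)
357526/g(20 + 18*(-7), 1620) = 357526/(-55651/144) = 357526*(-144/55651) = -51483744/55651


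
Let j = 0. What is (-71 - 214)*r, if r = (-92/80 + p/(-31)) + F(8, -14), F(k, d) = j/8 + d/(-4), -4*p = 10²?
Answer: -111549/124 ≈ -899.59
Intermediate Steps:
p = -25 (p = -¼*10² = -¼*100 = -25)
F(k, d) = -d/4 (F(k, d) = 0/8 + d/(-4) = 0*(⅛) + d*(-¼) = 0 - d/4 = -d/4)
r = 1957/620 (r = (-92/80 - 25/(-31)) - ¼*(-14) = (-92*1/80 - 25*(-1/31)) + 7/2 = (-23/20 + 25/31) + 7/2 = -213/620 + 7/2 = 1957/620 ≈ 3.1565)
(-71 - 214)*r = (-71 - 214)*(1957/620) = -285*1957/620 = -111549/124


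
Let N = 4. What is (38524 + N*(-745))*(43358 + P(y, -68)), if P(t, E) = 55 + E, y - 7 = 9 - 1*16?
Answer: 1540654680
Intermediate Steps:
y = 0 (y = 7 + (9 - 1*16) = 7 + (9 - 16) = 7 - 7 = 0)
(38524 + N*(-745))*(43358 + P(y, -68)) = (38524 + 4*(-745))*(43358 + (55 - 68)) = (38524 - 2980)*(43358 - 13) = 35544*43345 = 1540654680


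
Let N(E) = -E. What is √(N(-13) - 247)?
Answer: 3*I*√26 ≈ 15.297*I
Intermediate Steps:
√(N(-13) - 247) = √(-1*(-13) - 247) = √(13 - 247) = √(-234) = 3*I*√26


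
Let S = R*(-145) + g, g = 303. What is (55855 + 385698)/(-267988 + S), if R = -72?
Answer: -441553/257245 ≈ -1.7165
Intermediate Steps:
S = 10743 (S = -72*(-145) + 303 = 10440 + 303 = 10743)
(55855 + 385698)/(-267988 + S) = (55855 + 385698)/(-267988 + 10743) = 441553/(-257245) = 441553*(-1/257245) = -441553/257245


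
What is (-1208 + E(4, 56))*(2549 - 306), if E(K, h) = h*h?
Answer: 4324504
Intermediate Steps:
E(K, h) = h²
(-1208 + E(4, 56))*(2549 - 306) = (-1208 + 56²)*(2549 - 306) = (-1208 + 3136)*2243 = 1928*2243 = 4324504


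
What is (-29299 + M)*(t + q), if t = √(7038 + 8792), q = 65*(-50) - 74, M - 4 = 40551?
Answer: -37414944 + 11256*√15830 ≈ -3.5999e+7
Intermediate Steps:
M = 40555 (M = 4 + 40551 = 40555)
q = -3324 (q = -3250 - 74 = -3324)
t = √15830 ≈ 125.82
(-29299 + M)*(t + q) = (-29299 + 40555)*(√15830 - 3324) = 11256*(-3324 + √15830) = -37414944 + 11256*√15830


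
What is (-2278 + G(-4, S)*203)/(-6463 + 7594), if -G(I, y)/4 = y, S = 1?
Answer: -1030/377 ≈ -2.7321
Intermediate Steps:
G(I, y) = -4*y
(-2278 + G(-4, S)*203)/(-6463 + 7594) = (-2278 - 4*1*203)/(-6463 + 7594) = (-2278 - 4*203)/1131 = (-2278 - 812)*(1/1131) = -3090*1/1131 = -1030/377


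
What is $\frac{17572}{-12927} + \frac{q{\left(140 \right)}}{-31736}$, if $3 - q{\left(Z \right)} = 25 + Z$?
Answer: $- \frac{277785409}{205125636} \approx -1.3542$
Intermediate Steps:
$q{\left(Z \right)} = -22 - Z$ ($q{\left(Z \right)} = 3 - \left(25 + Z\right) = -22 - Z$)
$\frac{17572}{-12927} + \frac{q{\left(140 \right)}}{-31736} = \frac{17572}{-12927} + \frac{-22 - 140}{-31736} = 17572 \left(- \frac{1}{12927}\right) + \left(-22 - 140\right) \left(- \frac{1}{31736}\right) = - \frac{17572}{12927} - - \frac{81}{15868} = - \frac{17572}{12927} + \frac{81}{15868} = - \frac{277785409}{205125636}$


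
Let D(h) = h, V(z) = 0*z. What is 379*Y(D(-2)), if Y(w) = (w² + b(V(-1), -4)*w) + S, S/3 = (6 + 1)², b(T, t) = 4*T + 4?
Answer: 54197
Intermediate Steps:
V(z) = 0
b(T, t) = 4 + 4*T
S = 147 (S = 3*(6 + 1)² = 3*7² = 3*49 = 147)
Y(w) = 147 + w² + 4*w (Y(w) = (w² + (4 + 4*0)*w) + 147 = (w² + (4 + 0)*w) + 147 = (w² + 4*w) + 147 = 147 + w² + 4*w)
379*Y(D(-2)) = 379*(147 + (-2)² + 4*(-2)) = 379*(147 + 4 - 8) = 379*143 = 54197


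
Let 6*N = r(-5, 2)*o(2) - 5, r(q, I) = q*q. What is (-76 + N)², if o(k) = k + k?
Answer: 130321/36 ≈ 3620.0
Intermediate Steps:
r(q, I) = q²
o(k) = 2*k
N = 95/6 (N = ((-5)²*(2*2) - 5)/6 = (25*4 - 5)/6 = (100 - 5)/6 = (⅙)*95 = 95/6 ≈ 15.833)
(-76 + N)² = (-76 + 95/6)² = (-361/6)² = 130321/36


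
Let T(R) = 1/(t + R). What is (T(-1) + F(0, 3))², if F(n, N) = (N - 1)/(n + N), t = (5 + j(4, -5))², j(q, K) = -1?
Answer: 121/225 ≈ 0.53778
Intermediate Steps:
t = 16 (t = (5 - 1)² = 4² = 16)
F(n, N) = (-1 + N)/(N + n)
T(R) = 1/(16 + R)
(T(-1) + F(0, 3))² = (1/(16 - 1) + (-1 + 3)/(3 + 0))² = (1/15 + 2/3)² = (1/15 + (⅓)*2)² = (1/15 + ⅔)² = (11/15)² = 121/225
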